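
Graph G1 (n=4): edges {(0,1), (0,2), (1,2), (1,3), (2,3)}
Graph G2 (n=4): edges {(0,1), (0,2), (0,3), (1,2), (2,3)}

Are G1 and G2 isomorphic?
Yes, isomorphic

The graphs are isomorphic.
One valid mapping φ: V(G1) → V(G2): 0→1, 1→2, 2→0, 3→3

Verify φ preserves adjacency — for each edge of G1, its image is an edge of G2:
  (0,1) → (φ(0),φ(1)) = (1,2) ∈ E(G2) ✓
  (0,2) → (φ(0),φ(2)) = (0,1) ∈ E(G2) ✓
  (1,2) → (φ(1),φ(2)) = (0,2) ∈ E(G2) ✓
  (1,3) → (φ(1),φ(3)) = (2,3) ∈ E(G2) ✓
  (2,3) → (φ(2),φ(3)) = (0,3) ∈ E(G2) ✓
All 5 edges of G1 map to edges of G2, and |E(G1)| = |E(G2)| = 5, so φ is a bijection on edges as well as vertices. Hence G1 ≅ G2.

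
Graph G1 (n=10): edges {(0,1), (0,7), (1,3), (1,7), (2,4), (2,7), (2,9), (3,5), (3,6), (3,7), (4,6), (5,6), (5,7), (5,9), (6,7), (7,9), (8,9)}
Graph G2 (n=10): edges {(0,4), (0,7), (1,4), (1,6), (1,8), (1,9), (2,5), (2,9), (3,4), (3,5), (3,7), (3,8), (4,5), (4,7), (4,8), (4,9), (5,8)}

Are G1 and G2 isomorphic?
Yes, isomorphic

The graphs are isomorphic.
One valid mapping φ: V(G1) → V(G2): 0→0, 1→7, 2→9, 3→3, 4→2, 5→8, 6→5, 7→4, 8→6, 9→1

Verify φ preserves adjacency — for each edge of G1, its image is an edge of G2:
  (0,1) → (φ(0),φ(1)) = (0,7) ∈ E(G2) ✓
  (0,7) → (φ(0),φ(7)) = (0,4) ∈ E(G2) ✓
  (1,3) → (φ(1),φ(3)) = (3,7) ∈ E(G2) ✓
  (1,7) → (φ(1),φ(7)) = (4,7) ∈ E(G2) ✓
  (2,4) → (φ(2),φ(4)) = (2,9) ∈ E(G2) ✓
  (2,7) → (φ(2),φ(7)) = (4,9) ∈ E(G2) ✓
  (2,9) → (φ(2),φ(9)) = (1,9) ∈ E(G2) ✓
  (3,5) → (φ(3),φ(5)) = (3,8) ∈ E(G2) ✓
  (3,6) → (φ(3),φ(6)) = (3,5) ∈ E(G2) ✓
  (3,7) → (φ(3),φ(7)) = (3,4) ∈ E(G2) ✓
  (4,6) → (φ(4),φ(6)) = (2,5) ∈ E(G2) ✓
  (5,6) → (φ(5),φ(6)) = (5,8) ∈ E(G2) ✓
  (5,7) → (φ(5),φ(7)) = (4,8) ∈ E(G2) ✓
  (5,9) → (φ(5),φ(9)) = (1,8) ∈ E(G2) ✓
  (6,7) → (φ(6),φ(7)) = (4,5) ∈ E(G2) ✓
  (7,9) → (φ(7),φ(9)) = (1,4) ∈ E(G2) ✓
  (8,9) → (φ(8),φ(9)) = (1,6) ∈ E(G2) ✓
All 17 edges of G1 map to edges of G2, and |E(G1)| = |E(G2)| = 17, so φ is a bijection on edges as well as vertices. Hence G1 ≅ G2.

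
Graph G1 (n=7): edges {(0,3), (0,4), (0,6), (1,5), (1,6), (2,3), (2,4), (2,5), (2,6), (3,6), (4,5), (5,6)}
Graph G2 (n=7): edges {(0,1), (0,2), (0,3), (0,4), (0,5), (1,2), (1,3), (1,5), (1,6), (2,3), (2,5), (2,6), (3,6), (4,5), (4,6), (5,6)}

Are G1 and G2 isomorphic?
No, not isomorphic

The graphs are NOT isomorphic.

Degrees in G1: deg(0)=3, deg(1)=2, deg(2)=4, deg(3)=3, deg(4)=3, deg(5)=4, deg(6)=5.
Sorted degree sequence of G1: [5, 4, 4, 3, 3, 3, 2].
Degrees in G2: deg(0)=5, deg(1)=5, deg(2)=5, deg(3)=4, deg(4)=3, deg(5)=5, deg(6)=5.
Sorted degree sequence of G2: [5, 5, 5, 5, 5, 4, 3].
The (sorted) degree sequence is an isomorphism invariant, so since G1 and G2 have different degree sequences they cannot be isomorphic.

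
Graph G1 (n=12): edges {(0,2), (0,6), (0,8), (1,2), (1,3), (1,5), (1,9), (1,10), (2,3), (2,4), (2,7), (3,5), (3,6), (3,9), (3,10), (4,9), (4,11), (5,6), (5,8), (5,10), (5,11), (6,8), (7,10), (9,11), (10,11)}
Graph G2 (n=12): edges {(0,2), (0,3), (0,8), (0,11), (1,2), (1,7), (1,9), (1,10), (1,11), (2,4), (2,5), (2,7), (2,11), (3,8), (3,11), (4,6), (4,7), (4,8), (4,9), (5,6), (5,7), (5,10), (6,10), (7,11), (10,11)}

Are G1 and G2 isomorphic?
Yes, isomorphic

The graphs are isomorphic.
One valid mapping φ: V(G1) → V(G2): 0→8, 1→7, 2→4, 3→2, 4→6, 5→11, 6→0, 7→9, 8→3, 9→5, 10→1, 11→10

Verify φ preserves adjacency — for each edge of G1, its image is an edge of G2:
  (0,2) → (φ(0),φ(2)) = (4,8) ∈ E(G2) ✓
  (0,6) → (φ(0),φ(6)) = (0,8) ∈ E(G2) ✓
  (0,8) → (φ(0),φ(8)) = (3,8) ∈ E(G2) ✓
  (1,2) → (φ(1),φ(2)) = (4,7) ∈ E(G2) ✓
  (1,3) → (φ(1),φ(3)) = (2,7) ∈ E(G2) ✓
  (1,5) → (φ(1),φ(5)) = (7,11) ∈ E(G2) ✓
  (1,9) → (φ(1),φ(9)) = (5,7) ∈ E(G2) ✓
  (1,10) → (φ(1),φ(10)) = (1,7) ∈ E(G2) ✓
  (2,3) → (φ(2),φ(3)) = (2,4) ∈ E(G2) ✓
  (2,4) → (φ(2),φ(4)) = (4,6) ∈ E(G2) ✓
  (2,7) → (φ(2),φ(7)) = (4,9) ∈ E(G2) ✓
  (3,5) → (φ(3),φ(5)) = (2,11) ∈ E(G2) ✓
  (3,6) → (φ(3),φ(6)) = (0,2) ∈ E(G2) ✓
  (3,9) → (φ(3),φ(9)) = (2,5) ∈ E(G2) ✓
  (3,10) → (φ(3),φ(10)) = (1,2) ∈ E(G2) ✓
  (4,9) → (φ(4),φ(9)) = (5,6) ∈ E(G2) ✓
  (4,11) → (φ(4),φ(11)) = (6,10) ∈ E(G2) ✓
  (5,6) → (φ(5),φ(6)) = (0,11) ∈ E(G2) ✓
  (5,8) → (φ(5),φ(8)) = (3,11) ∈ E(G2) ✓
  (5,10) → (φ(5),φ(10)) = (1,11) ∈ E(G2) ✓
  (5,11) → (φ(5),φ(11)) = (10,11) ∈ E(G2) ✓
  (6,8) → (φ(6),φ(8)) = (0,3) ∈ E(G2) ✓
  (7,10) → (φ(7),φ(10)) = (1,9) ∈ E(G2) ✓
  (9,11) → (φ(9),φ(11)) = (5,10) ∈ E(G2) ✓
  (10,11) → (φ(10),φ(11)) = (1,10) ∈ E(G2) ✓
All 25 edges of G1 map to edges of G2, and |E(G1)| = |E(G2)| = 25, so φ is a bijection on edges as well as vertices. Hence G1 ≅ G2.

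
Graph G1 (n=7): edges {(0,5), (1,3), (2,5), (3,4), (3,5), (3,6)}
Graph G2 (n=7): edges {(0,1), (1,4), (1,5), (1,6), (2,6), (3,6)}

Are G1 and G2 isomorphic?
Yes, isomorphic

The graphs are isomorphic.
One valid mapping φ: V(G1) → V(G2): 0→3, 1→5, 2→2, 3→1, 4→4, 5→6, 6→0

Verify φ preserves adjacency — for each edge of G1, its image is an edge of G2:
  (0,5) → (φ(0),φ(5)) = (3,6) ∈ E(G2) ✓
  (1,3) → (φ(1),φ(3)) = (1,5) ∈ E(G2) ✓
  (2,5) → (φ(2),φ(5)) = (2,6) ∈ E(G2) ✓
  (3,4) → (φ(3),φ(4)) = (1,4) ∈ E(G2) ✓
  (3,5) → (φ(3),φ(5)) = (1,6) ∈ E(G2) ✓
  (3,6) → (φ(3),φ(6)) = (0,1) ∈ E(G2) ✓
All 6 edges of G1 map to edges of G2, and |E(G1)| = |E(G2)| = 6, so φ is a bijection on edges as well as vertices. Hence G1 ≅ G2.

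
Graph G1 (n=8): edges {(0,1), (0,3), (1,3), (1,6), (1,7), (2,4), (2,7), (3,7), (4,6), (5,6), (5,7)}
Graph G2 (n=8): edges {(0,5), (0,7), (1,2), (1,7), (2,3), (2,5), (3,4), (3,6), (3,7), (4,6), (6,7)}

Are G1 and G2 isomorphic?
Yes, isomorphic

The graphs are isomorphic.
One valid mapping φ: V(G1) → V(G2): 0→4, 1→3, 2→0, 3→6, 4→5, 5→1, 6→2, 7→7

Verify φ preserves adjacency — for each edge of G1, its image is an edge of G2:
  (0,1) → (φ(0),φ(1)) = (3,4) ∈ E(G2) ✓
  (0,3) → (φ(0),φ(3)) = (4,6) ∈ E(G2) ✓
  (1,3) → (φ(1),φ(3)) = (3,6) ∈ E(G2) ✓
  (1,6) → (φ(1),φ(6)) = (2,3) ∈ E(G2) ✓
  (1,7) → (φ(1),φ(7)) = (3,7) ∈ E(G2) ✓
  (2,4) → (φ(2),φ(4)) = (0,5) ∈ E(G2) ✓
  (2,7) → (φ(2),φ(7)) = (0,7) ∈ E(G2) ✓
  (3,7) → (φ(3),φ(7)) = (6,7) ∈ E(G2) ✓
  (4,6) → (φ(4),φ(6)) = (2,5) ∈ E(G2) ✓
  (5,6) → (φ(5),φ(6)) = (1,2) ∈ E(G2) ✓
  (5,7) → (φ(5),φ(7)) = (1,7) ∈ E(G2) ✓
All 11 edges of G1 map to edges of G2, and |E(G1)| = |E(G2)| = 11, so φ is a bijection on edges as well as vertices. Hence G1 ≅ G2.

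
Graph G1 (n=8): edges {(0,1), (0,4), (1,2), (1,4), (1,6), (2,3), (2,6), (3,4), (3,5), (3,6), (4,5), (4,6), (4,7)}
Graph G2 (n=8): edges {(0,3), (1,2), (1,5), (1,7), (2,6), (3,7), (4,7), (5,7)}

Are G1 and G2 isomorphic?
No, not isomorphic

The graphs are NOT isomorphic.

Degrees in G1: deg(0)=2, deg(1)=4, deg(2)=3, deg(3)=4, deg(4)=6, deg(5)=2, deg(6)=4, deg(7)=1.
Sorted degree sequence of G1: [6, 4, 4, 4, 3, 2, 2, 1].
Degrees in G2: deg(0)=1, deg(1)=3, deg(2)=2, deg(3)=2, deg(4)=1, deg(5)=2, deg(6)=1, deg(7)=4.
Sorted degree sequence of G2: [4, 3, 2, 2, 2, 1, 1, 1].
The (sorted) degree sequence is an isomorphism invariant, so since G1 and G2 have different degree sequences they cannot be isomorphic.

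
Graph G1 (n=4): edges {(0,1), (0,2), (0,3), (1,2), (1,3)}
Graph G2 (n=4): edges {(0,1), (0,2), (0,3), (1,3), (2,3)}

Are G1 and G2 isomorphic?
Yes, isomorphic

The graphs are isomorphic.
One valid mapping φ: V(G1) → V(G2): 0→3, 1→0, 2→1, 3→2

Verify φ preserves adjacency — for each edge of G1, its image is an edge of G2:
  (0,1) → (φ(0),φ(1)) = (0,3) ∈ E(G2) ✓
  (0,2) → (φ(0),φ(2)) = (1,3) ∈ E(G2) ✓
  (0,3) → (φ(0),φ(3)) = (2,3) ∈ E(G2) ✓
  (1,2) → (φ(1),φ(2)) = (0,1) ∈ E(G2) ✓
  (1,3) → (φ(1),φ(3)) = (0,2) ∈ E(G2) ✓
All 5 edges of G1 map to edges of G2, and |E(G1)| = |E(G2)| = 5, so φ is a bijection on edges as well as vertices. Hence G1 ≅ G2.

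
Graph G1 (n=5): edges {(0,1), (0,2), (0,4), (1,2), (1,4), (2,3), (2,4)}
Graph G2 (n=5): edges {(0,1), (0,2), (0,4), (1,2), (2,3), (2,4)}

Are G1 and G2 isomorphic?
No, not isomorphic

The graphs are NOT isomorphic.

Counting edges: G1 has 7 edge(s); G2 has 6 edge(s).
Edge count is an isomorphism invariant (a bijection on vertices induces a bijection on edges), so differing edge counts rule out isomorphism.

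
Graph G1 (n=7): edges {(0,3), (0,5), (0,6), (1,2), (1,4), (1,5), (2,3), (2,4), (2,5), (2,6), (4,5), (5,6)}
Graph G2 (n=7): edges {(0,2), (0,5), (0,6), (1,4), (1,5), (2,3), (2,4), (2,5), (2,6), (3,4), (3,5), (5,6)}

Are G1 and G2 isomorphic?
Yes, isomorphic

The graphs are isomorphic.
One valid mapping φ: V(G1) → V(G2): 0→4, 1→6, 2→5, 3→1, 4→0, 5→2, 6→3

Verify φ preserves adjacency — for each edge of G1, its image is an edge of G2:
  (0,3) → (φ(0),φ(3)) = (1,4) ∈ E(G2) ✓
  (0,5) → (φ(0),φ(5)) = (2,4) ∈ E(G2) ✓
  (0,6) → (φ(0),φ(6)) = (3,4) ∈ E(G2) ✓
  (1,2) → (φ(1),φ(2)) = (5,6) ∈ E(G2) ✓
  (1,4) → (φ(1),φ(4)) = (0,6) ∈ E(G2) ✓
  (1,5) → (φ(1),φ(5)) = (2,6) ∈ E(G2) ✓
  (2,3) → (φ(2),φ(3)) = (1,5) ∈ E(G2) ✓
  (2,4) → (φ(2),φ(4)) = (0,5) ∈ E(G2) ✓
  (2,5) → (φ(2),φ(5)) = (2,5) ∈ E(G2) ✓
  (2,6) → (φ(2),φ(6)) = (3,5) ∈ E(G2) ✓
  (4,5) → (φ(4),φ(5)) = (0,2) ∈ E(G2) ✓
  (5,6) → (φ(5),φ(6)) = (2,3) ∈ E(G2) ✓
All 12 edges of G1 map to edges of G2, and |E(G1)| = |E(G2)| = 12, so φ is a bijection on edges as well as vertices. Hence G1 ≅ G2.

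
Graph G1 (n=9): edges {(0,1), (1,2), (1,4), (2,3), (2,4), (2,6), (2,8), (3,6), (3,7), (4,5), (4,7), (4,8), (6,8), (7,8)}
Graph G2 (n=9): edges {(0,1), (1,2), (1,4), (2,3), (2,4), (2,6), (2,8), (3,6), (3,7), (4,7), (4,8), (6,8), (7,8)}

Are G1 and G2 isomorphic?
No, not isomorphic

The graphs are NOT isomorphic.

Counting edges: G1 has 14 edge(s); G2 has 13 edge(s).
Edge count is an isomorphism invariant (a bijection on vertices induces a bijection on edges), so differing edge counts rule out isomorphism.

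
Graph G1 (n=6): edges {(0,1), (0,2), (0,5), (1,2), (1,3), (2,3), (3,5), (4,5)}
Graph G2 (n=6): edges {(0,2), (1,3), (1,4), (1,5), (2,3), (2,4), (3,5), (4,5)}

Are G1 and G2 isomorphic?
Yes, isomorphic

The graphs are isomorphic.
One valid mapping φ: V(G1) → V(G2): 0→3, 1→5, 2→1, 3→4, 4→0, 5→2

Verify φ preserves adjacency — for each edge of G1, its image is an edge of G2:
  (0,1) → (φ(0),φ(1)) = (3,5) ∈ E(G2) ✓
  (0,2) → (φ(0),φ(2)) = (1,3) ∈ E(G2) ✓
  (0,5) → (φ(0),φ(5)) = (2,3) ∈ E(G2) ✓
  (1,2) → (φ(1),φ(2)) = (1,5) ∈ E(G2) ✓
  (1,3) → (φ(1),φ(3)) = (4,5) ∈ E(G2) ✓
  (2,3) → (φ(2),φ(3)) = (1,4) ∈ E(G2) ✓
  (3,5) → (φ(3),φ(5)) = (2,4) ∈ E(G2) ✓
  (4,5) → (φ(4),φ(5)) = (0,2) ∈ E(G2) ✓
All 8 edges of G1 map to edges of G2, and |E(G1)| = |E(G2)| = 8, so φ is a bijection on edges as well as vertices. Hence G1 ≅ G2.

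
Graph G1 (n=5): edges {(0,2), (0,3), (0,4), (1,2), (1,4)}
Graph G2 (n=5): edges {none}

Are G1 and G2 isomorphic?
No, not isomorphic

The graphs are NOT isomorphic.

Connected components of G1: 1 component(s) with vertex sets [[0, 1, 2, 3, 4]], sizes [5].
Connected components of G2: 5 component(s) with vertex sets [[0], [1], [2], [3], [4]], sizes [1, 1, 1, 1, 1].
The number of connected components (and the multiset of component sizes) is an isomorphism invariant — an isomorphism maps each component of G1 bijectively onto a component of G2. Since G1 has 1 component(s) and G2 has 5, they cannot be isomorphic.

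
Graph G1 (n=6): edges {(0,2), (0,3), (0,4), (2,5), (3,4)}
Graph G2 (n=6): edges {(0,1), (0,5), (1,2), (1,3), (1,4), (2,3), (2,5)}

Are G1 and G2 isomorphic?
No, not isomorphic

The graphs are NOT isomorphic.

Degrees in G1: deg(0)=3, deg(1)=0, deg(2)=2, deg(3)=2, deg(4)=2, deg(5)=1.
Sorted degree sequence of G1: [3, 2, 2, 2, 1, 0].
Degrees in G2: deg(0)=2, deg(1)=4, deg(2)=3, deg(3)=2, deg(4)=1, deg(5)=2.
Sorted degree sequence of G2: [4, 3, 2, 2, 2, 1].
The (sorted) degree sequence is an isomorphism invariant, so since G1 and G2 have different degree sequences they cannot be isomorphic.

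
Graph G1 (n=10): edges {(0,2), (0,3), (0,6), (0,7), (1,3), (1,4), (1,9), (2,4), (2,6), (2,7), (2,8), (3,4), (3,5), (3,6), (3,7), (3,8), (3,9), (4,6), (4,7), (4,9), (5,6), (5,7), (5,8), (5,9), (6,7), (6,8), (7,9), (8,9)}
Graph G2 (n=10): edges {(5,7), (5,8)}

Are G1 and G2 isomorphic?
No, not isomorphic

The graphs are NOT isomorphic.

Connected components of G1: 1 component(s) with vertex sets [[0, 1, 2, 3, 4, 5, 6, 7, 8, 9]], sizes [10].
Connected components of G2: 8 component(s) with vertex sets [[0], [1], [2], [3], [4], [6], [9], [5, 7, 8]], sizes [1, 1, 1, 1, 1, 1, 1, 3].
The number of connected components (and the multiset of component sizes) is an isomorphism invariant — an isomorphism maps each component of G1 bijectively onto a component of G2. Since G1 has 1 component(s) and G2 has 8, they cannot be isomorphic.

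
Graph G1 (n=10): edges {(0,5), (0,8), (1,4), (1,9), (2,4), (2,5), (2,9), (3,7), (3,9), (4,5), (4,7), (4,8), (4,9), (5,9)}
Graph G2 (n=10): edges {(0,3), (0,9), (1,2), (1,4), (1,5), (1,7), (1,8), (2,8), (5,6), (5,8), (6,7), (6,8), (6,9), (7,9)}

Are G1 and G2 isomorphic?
No, not isomorphic

The graphs are NOT isomorphic.

Degrees in G1: deg(0)=2, deg(1)=2, deg(2)=3, deg(3)=2, deg(4)=6, deg(5)=4, deg(6)=0, deg(7)=2, deg(8)=2, deg(9)=5.
Sorted degree sequence of G1: [6, 5, 4, 3, 2, 2, 2, 2, 2, 0].
Degrees in G2: deg(0)=2, deg(1)=5, deg(2)=2, deg(3)=1, deg(4)=1, deg(5)=3, deg(6)=4, deg(7)=3, deg(8)=4, deg(9)=3.
Sorted degree sequence of G2: [5, 4, 4, 3, 3, 3, 2, 2, 1, 1].
The (sorted) degree sequence is an isomorphism invariant, so since G1 and G2 have different degree sequences they cannot be isomorphic.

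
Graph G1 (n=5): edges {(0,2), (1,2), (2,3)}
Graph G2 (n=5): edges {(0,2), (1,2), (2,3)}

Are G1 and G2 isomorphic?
Yes, isomorphic

The graphs are isomorphic.
One valid mapping φ: V(G1) → V(G2): 0→3, 1→1, 2→2, 3→0, 4→4

Verify φ preserves adjacency — for each edge of G1, its image is an edge of G2:
  (0,2) → (φ(0),φ(2)) = (2,3) ∈ E(G2) ✓
  (1,2) → (φ(1),φ(2)) = (1,2) ∈ E(G2) ✓
  (2,3) → (φ(2),φ(3)) = (0,2) ∈ E(G2) ✓
All 3 edges of G1 map to edges of G2, and |E(G1)| = |E(G2)| = 3, so φ is a bijection on edges as well as vertices. Hence G1 ≅ G2.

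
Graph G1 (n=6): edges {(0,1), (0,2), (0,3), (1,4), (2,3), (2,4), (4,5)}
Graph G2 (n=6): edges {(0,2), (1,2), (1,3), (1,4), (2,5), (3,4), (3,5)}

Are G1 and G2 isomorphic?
Yes, isomorphic

The graphs are isomorphic.
One valid mapping φ: V(G1) → V(G2): 0→3, 1→5, 2→1, 3→4, 4→2, 5→0

Verify φ preserves adjacency — for each edge of G1, its image is an edge of G2:
  (0,1) → (φ(0),φ(1)) = (3,5) ∈ E(G2) ✓
  (0,2) → (φ(0),φ(2)) = (1,3) ∈ E(G2) ✓
  (0,3) → (φ(0),φ(3)) = (3,4) ∈ E(G2) ✓
  (1,4) → (φ(1),φ(4)) = (2,5) ∈ E(G2) ✓
  (2,3) → (φ(2),φ(3)) = (1,4) ∈ E(G2) ✓
  (2,4) → (φ(2),φ(4)) = (1,2) ∈ E(G2) ✓
  (4,5) → (φ(4),φ(5)) = (0,2) ∈ E(G2) ✓
All 7 edges of G1 map to edges of G2, and |E(G1)| = |E(G2)| = 7, so φ is a bijection on edges as well as vertices. Hence G1 ≅ G2.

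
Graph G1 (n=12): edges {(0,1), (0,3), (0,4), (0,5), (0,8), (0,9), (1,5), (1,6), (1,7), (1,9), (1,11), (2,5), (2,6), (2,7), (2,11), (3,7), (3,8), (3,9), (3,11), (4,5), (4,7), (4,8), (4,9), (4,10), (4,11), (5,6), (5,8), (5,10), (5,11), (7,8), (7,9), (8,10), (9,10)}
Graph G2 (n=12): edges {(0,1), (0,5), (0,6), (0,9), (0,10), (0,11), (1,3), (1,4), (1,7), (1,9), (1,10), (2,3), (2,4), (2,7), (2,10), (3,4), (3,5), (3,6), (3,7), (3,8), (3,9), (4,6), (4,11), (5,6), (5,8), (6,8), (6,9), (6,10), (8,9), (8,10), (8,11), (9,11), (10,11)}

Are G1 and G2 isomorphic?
Yes, isomorphic

The graphs are isomorphic.
One valid mapping φ: V(G1) → V(G2): 0→9, 1→1, 2→2, 3→11, 4→6, 5→3, 6→7, 7→10, 8→8, 9→0, 10→5, 11→4

Verify φ preserves adjacency — for each edge of G1, its image is an edge of G2:
  (0,1) → (φ(0),φ(1)) = (1,9) ∈ E(G2) ✓
  (0,3) → (φ(0),φ(3)) = (9,11) ∈ E(G2) ✓
  (0,4) → (φ(0),φ(4)) = (6,9) ∈ E(G2) ✓
  (0,5) → (φ(0),φ(5)) = (3,9) ∈ E(G2) ✓
  (0,8) → (φ(0),φ(8)) = (8,9) ∈ E(G2) ✓
  (0,9) → (φ(0),φ(9)) = (0,9) ∈ E(G2) ✓
  (1,5) → (φ(1),φ(5)) = (1,3) ∈ E(G2) ✓
  (1,6) → (φ(1),φ(6)) = (1,7) ∈ E(G2) ✓
  (1,7) → (φ(1),φ(7)) = (1,10) ∈ E(G2) ✓
  (1,9) → (φ(1),φ(9)) = (0,1) ∈ E(G2) ✓
  (1,11) → (φ(1),φ(11)) = (1,4) ∈ E(G2) ✓
  (2,5) → (φ(2),φ(5)) = (2,3) ∈ E(G2) ✓
  (2,6) → (φ(2),φ(6)) = (2,7) ∈ E(G2) ✓
  (2,7) → (φ(2),φ(7)) = (2,10) ∈ E(G2) ✓
  (2,11) → (φ(2),φ(11)) = (2,4) ∈ E(G2) ✓
  (3,7) → (φ(3),φ(7)) = (10,11) ∈ E(G2) ✓
  (3,8) → (φ(3),φ(8)) = (8,11) ∈ E(G2) ✓
  (3,9) → (φ(3),φ(9)) = (0,11) ∈ E(G2) ✓
  (3,11) → (φ(3),φ(11)) = (4,11) ∈ E(G2) ✓
  (4,5) → (φ(4),φ(5)) = (3,6) ∈ E(G2) ✓
  (4,7) → (φ(4),φ(7)) = (6,10) ∈ E(G2) ✓
  (4,8) → (φ(4),φ(8)) = (6,8) ∈ E(G2) ✓
  (4,9) → (φ(4),φ(9)) = (0,6) ∈ E(G2) ✓
  (4,10) → (φ(4),φ(10)) = (5,6) ∈ E(G2) ✓
  (4,11) → (φ(4),φ(11)) = (4,6) ∈ E(G2) ✓
  (5,6) → (φ(5),φ(6)) = (3,7) ∈ E(G2) ✓
  (5,8) → (φ(5),φ(8)) = (3,8) ∈ E(G2) ✓
  (5,10) → (φ(5),φ(10)) = (3,5) ∈ E(G2) ✓
  (5,11) → (φ(5),φ(11)) = (3,4) ∈ E(G2) ✓
  (7,8) → (φ(7),φ(8)) = (8,10) ∈ E(G2) ✓
  (7,9) → (φ(7),φ(9)) = (0,10) ∈ E(G2) ✓
  (8,10) → (φ(8),φ(10)) = (5,8) ∈ E(G2) ✓
  (9,10) → (φ(9),φ(10)) = (0,5) ∈ E(G2) ✓
All 33 edges of G1 map to edges of G2, and |E(G1)| = |E(G2)| = 33, so φ is a bijection on edges as well as vertices. Hence G1 ≅ G2.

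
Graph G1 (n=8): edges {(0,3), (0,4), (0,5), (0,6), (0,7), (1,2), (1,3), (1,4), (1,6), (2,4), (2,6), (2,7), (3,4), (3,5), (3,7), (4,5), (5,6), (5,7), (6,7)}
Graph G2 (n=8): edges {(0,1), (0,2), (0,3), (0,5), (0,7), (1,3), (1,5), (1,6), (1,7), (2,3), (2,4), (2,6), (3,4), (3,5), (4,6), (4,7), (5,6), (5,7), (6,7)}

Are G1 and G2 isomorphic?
Yes, isomorphic

The graphs are isomorphic.
One valid mapping φ: V(G1) → V(G2): 0→5, 1→2, 2→4, 3→0, 4→3, 5→1, 6→6, 7→7

Verify φ preserves adjacency — for each edge of G1, its image is an edge of G2:
  (0,3) → (φ(0),φ(3)) = (0,5) ∈ E(G2) ✓
  (0,4) → (φ(0),φ(4)) = (3,5) ∈ E(G2) ✓
  (0,5) → (φ(0),φ(5)) = (1,5) ∈ E(G2) ✓
  (0,6) → (φ(0),φ(6)) = (5,6) ∈ E(G2) ✓
  (0,7) → (φ(0),φ(7)) = (5,7) ∈ E(G2) ✓
  (1,2) → (φ(1),φ(2)) = (2,4) ∈ E(G2) ✓
  (1,3) → (φ(1),φ(3)) = (0,2) ∈ E(G2) ✓
  (1,4) → (φ(1),φ(4)) = (2,3) ∈ E(G2) ✓
  (1,6) → (φ(1),φ(6)) = (2,6) ∈ E(G2) ✓
  (2,4) → (φ(2),φ(4)) = (3,4) ∈ E(G2) ✓
  (2,6) → (φ(2),φ(6)) = (4,6) ∈ E(G2) ✓
  (2,7) → (φ(2),φ(7)) = (4,7) ∈ E(G2) ✓
  (3,4) → (φ(3),φ(4)) = (0,3) ∈ E(G2) ✓
  (3,5) → (φ(3),φ(5)) = (0,1) ∈ E(G2) ✓
  (3,7) → (φ(3),φ(7)) = (0,7) ∈ E(G2) ✓
  (4,5) → (φ(4),φ(5)) = (1,3) ∈ E(G2) ✓
  (5,6) → (φ(5),φ(6)) = (1,6) ∈ E(G2) ✓
  (5,7) → (φ(5),φ(7)) = (1,7) ∈ E(G2) ✓
  (6,7) → (φ(6),φ(7)) = (6,7) ∈ E(G2) ✓
All 19 edges of G1 map to edges of G2, and |E(G1)| = |E(G2)| = 19, so φ is a bijection on edges as well as vertices. Hence G1 ≅ G2.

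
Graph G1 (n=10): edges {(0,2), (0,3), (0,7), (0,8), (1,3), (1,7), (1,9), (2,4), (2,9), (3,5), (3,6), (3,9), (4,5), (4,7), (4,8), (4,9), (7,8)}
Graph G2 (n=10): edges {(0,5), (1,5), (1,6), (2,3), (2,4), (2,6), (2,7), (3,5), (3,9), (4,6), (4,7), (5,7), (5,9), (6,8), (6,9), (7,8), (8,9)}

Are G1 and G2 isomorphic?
Yes, isomorphic

The graphs are isomorphic.
One valid mapping φ: V(G1) → V(G2): 0→7, 1→3, 2→8, 3→5, 4→6, 5→1, 6→0, 7→2, 8→4, 9→9

Verify φ preserves adjacency — for each edge of G1, its image is an edge of G2:
  (0,2) → (φ(0),φ(2)) = (7,8) ∈ E(G2) ✓
  (0,3) → (φ(0),φ(3)) = (5,7) ∈ E(G2) ✓
  (0,7) → (φ(0),φ(7)) = (2,7) ∈ E(G2) ✓
  (0,8) → (φ(0),φ(8)) = (4,7) ∈ E(G2) ✓
  (1,3) → (φ(1),φ(3)) = (3,5) ∈ E(G2) ✓
  (1,7) → (φ(1),φ(7)) = (2,3) ∈ E(G2) ✓
  (1,9) → (φ(1),φ(9)) = (3,9) ∈ E(G2) ✓
  (2,4) → (φ(2),φ(4)) = (6,8) ∈ E(G2) ✓
  (2,9) → (φ(2),φ(9)) = (8,9) ∈ E(G2) ✓
  (3,5) → (φ(3),φ(5)) = (1,5) ∈ E(G2) ✓
  (3,6) → (φ(3),φ(6)) = (0,5) ∈ E(G2) ✓
  (3,9) → (φ(3),φ(9)) = (5,9) ∈ E(G2) ✓
  (4,5) → (φ(4),φ(5)) = (1,6) ∈ E(G2) ✓
  (4,7) → (φ(4),φ(7)) = (2,6) ∈ E(G2) ✓
  (4,8) → (φ(4),φ(8)) = (4,6) ∈ E(G2) ✓
  (4,9) → (φ(4),φ(9)) = (6,9) ∈ E(G2) ✓
  (7,8) → (φ(7),φ(8)) = (2,4) ∈ E(G2) ✓
All 17 edges of G1 map to edges of G2, and |E(G1)| = |E(G2)| = 17, so φ is a bijection on edges as well as vertices. Hence G1 ≅ G2.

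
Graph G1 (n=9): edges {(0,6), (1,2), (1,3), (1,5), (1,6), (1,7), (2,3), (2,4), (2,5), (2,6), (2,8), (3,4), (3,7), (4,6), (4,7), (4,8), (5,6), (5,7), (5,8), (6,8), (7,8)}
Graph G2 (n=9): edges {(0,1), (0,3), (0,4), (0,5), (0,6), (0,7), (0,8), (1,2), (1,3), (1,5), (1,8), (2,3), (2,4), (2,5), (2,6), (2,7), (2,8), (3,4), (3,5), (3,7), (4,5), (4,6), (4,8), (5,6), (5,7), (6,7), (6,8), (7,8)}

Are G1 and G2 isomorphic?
No, not isomorphic

The graphs are NOT isomorphic.

Degrees in G1: deg(0)=1, deg(1)=5, deg(2)=6, deg(3)=4, deg(4)=5, deg(5)=5, deg(6)=6, deg(7)=5, deg(8)=5.
Sorted degree sequence of G1: [6, 6, 5, 5, 5, 5, 5, 4, 1].
Degrees in G2: deg(0)=7, deg(1)=5, deg(2)=7, deg(3)=6, deg(4)=6, deg(5)=7, deg(6)=6, deg(7)=6, deg(8)=6.
Sorted degree sequence of G2: [7, 7, 7, 6, 6, 6, 6, 6, 5].
The (sorted) degree sequence is an isomorphism invariant, so since G1 and G2 have different degree sequences they cannot be isomorphic.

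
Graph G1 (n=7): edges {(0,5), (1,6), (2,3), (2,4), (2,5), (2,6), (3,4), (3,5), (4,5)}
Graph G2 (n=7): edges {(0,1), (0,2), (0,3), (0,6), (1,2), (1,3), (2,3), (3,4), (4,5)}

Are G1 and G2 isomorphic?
Yes, isomorphic

The graphs are isomorphic.
One valid mapping φ: V(G1) → V(G2): 0→6, 1→5, 2→3, 3→2, 4→1, 5→0, 6→4

Verify φ preserves adjacency — for each edge of G1, its image is an edge of G2:
  (0,5) → (φ(0),φ(5)) = (0,6) ∈ E(G2) ✓
  (1,6) → (φ(1),φ(6)) = (4,5) ∈ E(G2) ✓
  (2,3) → (φ(2),φ(3)) = (2,3) ∈ E(G2) ✓
  (2,4) → (φ(2),φ(4)) = (1,3) ∈ E(G2) ✓
  (2,5) → (φ(2),φ(5)) = (0,3) ∈ E(G2) ✓
  (2,6) → (φ(2),φ(6)) = (3,4) ∈ E(G2) ✓
  (3,4) → (φ(3),φ(4)) = (1,2) ∈ E(G2) ✓
  (3,5) → (φ(3),φ(5)) = (0,2) ∈ E(G2) ✓
  (4,5) → (φ(4),φ(5)) = (0,1) ∈ E(G2) ✓
All 9 edges of G1 map to edges of G2, and |E(G1)| = |E(G2)| = 9, so φ is a bijection on edges as well as vertices. Hence G1 ≅ G2.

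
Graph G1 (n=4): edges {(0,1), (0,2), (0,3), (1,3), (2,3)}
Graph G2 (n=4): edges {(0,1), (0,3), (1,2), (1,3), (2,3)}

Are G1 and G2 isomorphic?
Yes, isomorphic

The graphs are isomorphic.
One valid mapping φ: V(G1) → V(G2): 0→3, 1→2, 2→0, 3→1

Verify φ preserves adjacency — for each edge of G1, its image is an edge of G2:
  (0,1) → (φ(0),φ(1)) = (2,3) ∈ E(G2) ✓
  (0,2) → (φ(0),φ(2)) = (0,3) ∈ E(G2) ✓
  (0,3) → (φ(0),φ(3)) = (1,3) ∈ E(G2) ✓
  (1,3) → (φ(1),φ(3)) = (1,2) ∈ E(G2) ✓
  (2,3) → (φ(2),φ(3)) = (0,1) ∈ E(G2) ✓
All 5 edges of G1 map to edges of G2, and |E(G1)| = |E(G2)| = 5, so φ is a bijection on edges as well as vertices. Hence G1 ≅ G2.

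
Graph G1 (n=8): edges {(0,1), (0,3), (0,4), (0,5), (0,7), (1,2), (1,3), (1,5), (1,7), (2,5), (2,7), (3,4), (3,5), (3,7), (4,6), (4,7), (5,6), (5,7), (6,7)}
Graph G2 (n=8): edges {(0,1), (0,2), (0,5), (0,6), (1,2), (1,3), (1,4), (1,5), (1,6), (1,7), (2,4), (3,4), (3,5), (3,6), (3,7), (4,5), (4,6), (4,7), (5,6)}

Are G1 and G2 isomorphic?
Yes, isomorphic

The graphs are isomorphic.
One valid mapping φ: V(G1) → V(G2): 0→6, 1→3, 2→7, 3→5, 4→0, 5→4, 6→2, 7→1

Verify φ preserves adjacency — for each edge of G1, its image is an edge of G2:
  (0,1) → (φ(0),φ(1)) = (3,6) ∈ E(G2) ✓
  (0,3) → (φ(0),φ(3)) = (5,6) ∈ E(G2) ✓
  (0,4) → (φ(0),φ(4)) = (0,6) ∈ E(G2) ✓
  (0,5) → (φ(0),φ(5)) = (4,6) ∈ E(G2) ✓
  (0,7) → (φ(0),φ(7)) = (1,6) ∈ E(G2) ✓
  (1,2) → (φ(1),φ(2)) = (3,7) ∈ E(G2) ✓
  (1,3) → (φ(1),φ(3)) = (3,5) ∈ E(G2) ✓
  (1,5) → (φ(1),φ(5)) = (3,4) ∈ E(G2) ✓
  (1,7) → (φ(1),φ(7)) = (1,3) ∈ E(G2) ✓
  (2,5) → (φ(2),φ(5)) = (4,7) ∈ E(G2) ✓
  (2,7) → (φ(2),φ(7)) = (1,7) ∈ E(G2) ✓
  (3,4) → (φ(3),φ(4)) = (0,5) ∈ E(G2) ✓
  (3,5) → (φ(3),φ(5)) = (4,5) ∈ E(G2) ✓
  (3,7) → (φ(3),φ(7)) = (1,5) ∈ E(G2) ✓
  (4,6) → (φ(4),φ(6)) = (0,2) ∈ E(G2) ✓
  (4,7) → (φ(4),φ(7)) = (0,1) ∈ E(G2) ✓
  (5,6) → (φ(5),φ(6)) = (2,4) ∈ E(G2) ✓
  (5,7) → (φ(5),φ(7)) = (1,4) ∈ E(G2) ✓
  (6,7) → (φ(6),φ(7)) = (1,2) ∈ E(G2) ✓
All 19 edges of G1 map to edges of G2, and |E(G1)| = |E(G2)| = 19, so φ is a bijection on edges as well as vertices. Hence G1 ≅ G2.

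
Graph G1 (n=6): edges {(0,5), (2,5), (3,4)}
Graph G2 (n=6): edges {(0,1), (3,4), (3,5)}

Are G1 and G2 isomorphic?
Yes, isomorphic

The graphs are isomorphic.
One valid mapping φ: V(G1) → V(G2): 0→4, 1→2, 2→5, 3→1, 4→0, 5→3

Verify φ preserves adjacency — for each edge of G1, its image is an edge of G2:
  (0,5) → (φ(0),φ(5)) = (3,4) ∈ E(G2) ✓
  (2,5) → (φ(2),φ(5)) = (3,5) ∈ E(G2) ✓
  (3,4) → (φ(3),φ(4)) = (0,1) ∈ E(G2) ✓
All 3 edges of G1 map to edges of G2, and |E(G1)| = |E(G2)| = 3, so φ is a bijection on edges as well as vertices. Hence G1 ≅ G2.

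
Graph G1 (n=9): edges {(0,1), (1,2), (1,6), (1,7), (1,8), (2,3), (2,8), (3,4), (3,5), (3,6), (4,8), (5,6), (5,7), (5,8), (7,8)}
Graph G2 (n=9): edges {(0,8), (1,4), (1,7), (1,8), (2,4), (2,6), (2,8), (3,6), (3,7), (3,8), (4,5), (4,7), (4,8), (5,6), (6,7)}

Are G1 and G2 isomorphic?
Yes, isomorphic

The graphs are isomorphic.
One valid mapping φ: V(G1) → V(G2): 0→0, 1→8, 2→2, 3→6, 4→5, 5→7, 6→3, 7→1, 8→4

Verify φ preserves adjacency — for each edge of G1, its image is an edge of G2:
  (0,1) → (φ(0),φ(1)) = (0,8) ∈ E(G2) ✓
  (1,2) → (φ(1),φ(2)) = (2,8) ∈ E(G2) ✓
  (1,6) → (φ(1),φ(6)) = (3,8) ∈ E(G2) ✓
  (1,7) → (φ(1),φ(7)) = (1,8) ∈ E(G2) ✓
  (1,8) → (φ(1),φ(8)) = (4,8) ∈ E(G2) ✓
  (2,3) → (φ(2),φ(3)) = (2,6) ∈ E(G2) ✓
  (2,8) → (φ(2),φ(8)) = (2,4) ∈ E(G2) ✓
  (3,4) → (φ(3),φ(4)) = (5,6) ∈ E(G2) ✓
  (3,5) → (φ(3),φ(5)) = (6,7) ∈ E(G2) ✓
  (3,6) → (φ(3),φ(6)) = (3,6) ∈ E(G2) ✓
  (4,8) → (φ(4),φ(8)) = (4,5) ∈ E(G2) ✓
  (5,6) → (φ(5),φ(6)) = (3,7) ∈ E(G2) ✓
  (5,7) → (φ(5),φ(7)) = (1,7) ∈ E(G2) ✓
  (5,8) → (φ(5),φ(8)) = (4,7) ∈ E(G2) ✓
  (7,8) → (φ(7),φ(8)) = (1,4) ∈ E(G2) ✓
All 15 edges of G1 map to edges of G2, and |E(G1)| = |E(G2)| = 15, so φ is a bijection on edges as well as vertices. Hence G1 ≅ G2.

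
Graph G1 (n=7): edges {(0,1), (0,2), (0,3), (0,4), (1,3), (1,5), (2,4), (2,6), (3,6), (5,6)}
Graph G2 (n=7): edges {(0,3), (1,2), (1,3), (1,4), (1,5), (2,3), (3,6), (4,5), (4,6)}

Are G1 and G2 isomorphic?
No, not isomorphic

The graphs are NOT isomorphic.

Degrees in G1: deg(0)=4, deg(1)=3, deg(2)=3, deg(3)=3, deg(4)=2, deg(5)=2, deg(6)=3.
Sorted degree sequence of G1: [4, 3, 3, 3, 3, 2, 2].
Degrees in G2: deg(0)=1, deg(1)=4, deg(2)=2, deg(3)=4, deg(4)=3, deg(5)=2, deg(6)=2.
Sorted degree sequence of G2: [4, 4, 3, 2, 2, 2, 1].
The (sorted) degree sequence is an isomorphism invariant, so since G1 and G2 have different degree sequences they cannot be isomorphic.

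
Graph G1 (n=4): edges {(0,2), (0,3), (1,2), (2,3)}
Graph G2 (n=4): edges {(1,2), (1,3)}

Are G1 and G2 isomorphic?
No, not isomorphic

The graphs are NOT isomorphic.

Counting triangles (3-cliques): G1 has 1, G2 has 0.
Triangle count is an isomorphism invariant, so differing triangle counts rule out isomorphism.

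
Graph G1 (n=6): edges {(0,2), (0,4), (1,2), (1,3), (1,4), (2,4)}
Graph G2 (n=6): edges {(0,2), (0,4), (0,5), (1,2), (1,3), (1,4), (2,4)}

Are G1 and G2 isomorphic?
No, not isomorphic

The graphs are NOT isomorphic.

Counting edges: G1 has 6 edge(s); G2 has 7 edge(s).
Edge count is an isomorphism invariant (a bijection on vertices induces a bijection on edges), so differing edge counts rule out isomorphism.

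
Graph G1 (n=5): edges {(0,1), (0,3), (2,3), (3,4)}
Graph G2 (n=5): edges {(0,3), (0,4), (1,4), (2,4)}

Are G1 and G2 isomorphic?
Yes, isomorphic

The graphs are isomorphic.
One valid mapping φ: V(G1) → V(G2): 0→0, 1→3, 2→2, 3→4, 4→1

Verify φ preserves adjacency — for each edge of G1, its image is an edge of G2:
  (0,1) → (φ(0),φ(1)) = (0,3) ∈ E(G2) ✓
  (0,3) → (φ(0),φ(3)) = (0,4) ∈ E(G2) ✓
  (2,3) → (φ(2),φ(3)) = (2,4) ∈ E(G2) ✓
  (3,4) → (φ(3),φ(4)) = (1,4) ∈ E(G2) ✓
All 4 edges of G1 map to edges of G2, and |E(G1)| = |E(G2)| = 4, so φ is a bijection on edges as well as vertices. Hence G1 ≅ G2.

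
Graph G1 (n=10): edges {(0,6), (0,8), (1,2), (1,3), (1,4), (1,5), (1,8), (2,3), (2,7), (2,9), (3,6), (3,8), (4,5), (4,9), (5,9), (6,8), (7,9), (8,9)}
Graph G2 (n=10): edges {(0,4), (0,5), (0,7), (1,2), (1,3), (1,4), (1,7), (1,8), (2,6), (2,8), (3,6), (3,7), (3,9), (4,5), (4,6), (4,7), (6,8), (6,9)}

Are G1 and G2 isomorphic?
Yes, isomorphic

The graphs are isomorphic.
One valid mapping φ: V(G1) → V(G2): 0→5, 1→1, 2→3, 3→7, 4→2, 5→8, 6→0, 7→9, 8→4, 9→6

Verify φ preserves adjacency — for each edge of G1, its image is an edge of G2:
  (0,6) → (φ(0),φ(6)) = (0,5) ∈ E(G2) ✓
  (0,8) → (φ(0),φ(8)) = (4,5) ∈ E(G2) ✓
  (1,2) → (φ(1),φ(2)) = (1,3) ∈ E(G2) ✓
  (1,3) → (φ(1),φ(3)) = (1,7) ∈ E(G2) ✓
  (1,4) → (φ(1),φ(4)) = (1,2) ∈ E(G2) ✓
  (1,5) → (φ(1),φ(5)) = (1,8) ∈ E(G2) ✓
  (1,8) → (φ(1),φ(8)) = (1,4) ∈ E(G2) ✓
  (2,3) → (φ(2),φ(3)) = (3,7) ∈ E(G2) ✓
  (2,7) → (φ(2),φ(7)) = (3,9) ∈ E(G2) ✓
  (2,9) → (φ(2),φ(9)) = (3,6) ∈ E(G2) ✓
  (3,6) → (φ(3),φ(6)) = (0,7) ∈ E(G2) ✓
  (3,8) → (φ(3),φ(8)) = (4,7) ∈ E(G2) ✓
  (4,5) → (φ(4),φ(5)) = (2,8) ∈ E(G2) ✓
  (4,9) → (φ(4),φ(9)) = (2,6) ∈ E(G2) ✓
  (5,9) → (φ(5),φ(9)) = (6,8) ∈ E(G2) ✓
  (6,8) → (φ(6),φ(8)) = (0,4) ∈ E(G2) ✓
  (7,9) → (φ(7),φ(9)) = (6,9) ∈ E(G2) ✓
  (8,9) → (φ(8),φ(9)) = (4,6) ∈ E(G2) ✓
All 18 edges of G1 map to edges of G2, and |E(G1)| = |E(G2)| = 18, so φ is a bijection on edges as well as vertices. Hence G1 ≅ G2.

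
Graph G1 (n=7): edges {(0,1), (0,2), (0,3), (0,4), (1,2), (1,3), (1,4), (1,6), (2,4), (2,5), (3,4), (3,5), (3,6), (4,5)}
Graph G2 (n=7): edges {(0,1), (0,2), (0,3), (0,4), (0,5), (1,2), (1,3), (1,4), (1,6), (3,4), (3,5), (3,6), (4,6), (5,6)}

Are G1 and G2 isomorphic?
Yes, isomorphic

The graphs are isomorphic.
One valid mapping φ: V(G1) → V(G2): 0→4, 1→1, 2→6, 3→0, 4→3, 5→5, 6→2

Verify φ preserves adjacency — for each edge of G1, its image is an edge of G2:
  (0,1) → (φ(0),φ(1)) = (1,4) ∈ E(G2) ✓
  (0,2) → (φ(0),φ(2)) = (4,6) ∈ E(G2) ✓
  (0,3) → (φ(0),φ(3)) = (0,4) ∈ E(G2) ✓
  (0,4) → (φ(0),φ(4)) = (3,4) ∈ E(G2) ✓
  (1,2) → (φ(1),φ(2)) = (1,6) ∈ E(G2) ✓
  (1,3) → (φ(1),φ(3)) = (0,1) ∈ E(G2) ✓
  (1,4) → (φ(1),φ(4)) = (1,3) ∈ E(G2) ✓
  (1,6) → (φ(1),φ(6)) = (1,2) ∈ E(G2) ✓
  (2,4) → (φ(2),φ(4)) = (3,6) ∈ E(G2) ✓
  (2,5) → (φ(2),φ(5)) = (5,6) ∈ E(G2) ✓
  (3,4) → (φ(3),φ(4)) = (0,3) ∈ E(G2) ✓
  (3,5) → (φ(3),φ(5)) = (0,5) ∈ E(G2) ✓
  (3,6) → (φ(3),φ(6)) = (0,2) ∈ E(G2) ✓
  (4,5) → (φ(4),φ(5)) = (3,5) ∈ E(G2) ✓
All 14 edges of G1 map to edges of G2, and |E(G1)| = |E(G2)| = 14, so φ is a bijection on edges as well as vertices. Hence G1 ≅ G2.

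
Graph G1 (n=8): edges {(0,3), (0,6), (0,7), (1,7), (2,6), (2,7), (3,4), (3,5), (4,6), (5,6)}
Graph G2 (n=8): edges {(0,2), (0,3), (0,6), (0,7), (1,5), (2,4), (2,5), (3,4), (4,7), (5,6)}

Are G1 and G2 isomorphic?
Yes, isomorphic

The graphs are isomorphic.
One valid mapping φ: V(G1) → V(G2): 0→2, 1→1, 2→6, 3→4, 4→3, 5→7, 6→0, 7→5

Verify φ preserves adjacency — for each edge of G1, its image is an edge of G2:
  (0,3) → (φ(0),φ(3)) = (2,4) ∈ E(G2) ✓
  (0,6) → (φ(0),φ(6)) = (0,2) ∈ E(G2) ✓
  (0,7) → (φ(0),φ(7)) = (2,5) ∈ E(G2) ✓
  (1,7) → (φ(1),φ(7)) = (1,5) ∈ E(G2) ✓
  (2,6) → (φ(2),φ(6)) = (0,6) ∈ E(G2) ✓
  (2,7) → (φ(2),φ(7)) = (5,6) ∈ E(G2) ✓
  (3,4) → (φ(3),φ(4)) = (3,4) ∈ E(G2) ✓
  (3,5) → (φ(3),φ(5)) = (4,7) ∈ E(G2) ✓
  (4,6) → (φ(4),φ(6)) = (0,3) ∈ E(G2) ✓
  (5,6) → (φ(5),φ(6)) = (0,7) ∈ E(G2) ✓
All 10 edges of G1 map to edges of G2, and |E(G1)| = |E(G2)| = 10, so φ is a bijection on edges as well as vertices. Hence G1 ≅ G2.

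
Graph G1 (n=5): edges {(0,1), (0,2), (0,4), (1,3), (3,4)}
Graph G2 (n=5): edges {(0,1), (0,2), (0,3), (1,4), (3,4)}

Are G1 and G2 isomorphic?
Yes, isomorphic

The graphs are isomorphic.
One valid mapping φ: V(G1) → V(G2): 0→0, 1→3, 2→2, 3→4, 4→1

Verify φ preserves adjacency — for each edge of G1, its image is an edge of G2:
  (0,1) → (φ(0),φ(1)) = (0,3) ∈ E(G2) ✓
  (0,2) → (φ(0),φ(2)) = (0,2) ∈ E(G2) ✓
  (0,4) → (φ(0),φ(4)) = (0,1) ∈ E(G2) ✓
  (1,3) → (φ(1),φ(3)) = (3,4) ∈ E(G2) ✓
  (3,4) → (φ(3),φ(4)) = (1,4) ∈ E(G2) ✓
All 5 edges of G1 map to edges of G2, and |E(G1)| = |E(G2)| = 5, so φ is a bijection on edges as well as vertices. Hence G1 ≅ G2.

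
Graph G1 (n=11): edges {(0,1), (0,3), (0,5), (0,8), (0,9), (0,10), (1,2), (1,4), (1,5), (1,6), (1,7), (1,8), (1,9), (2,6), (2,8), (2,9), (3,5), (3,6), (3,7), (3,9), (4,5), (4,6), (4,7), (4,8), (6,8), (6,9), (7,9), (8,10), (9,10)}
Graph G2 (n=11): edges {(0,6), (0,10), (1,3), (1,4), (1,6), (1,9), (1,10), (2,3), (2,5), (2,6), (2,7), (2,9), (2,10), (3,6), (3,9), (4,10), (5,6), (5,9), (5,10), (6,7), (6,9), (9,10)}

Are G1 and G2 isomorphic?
No, not isomorphic

The graphs are NOT isomorphic.

Connected components of G1: 1 component(s) with vertex sets [[0, 1, 2, 3, 4, 5, 6, 7, 8, 9, 10]], sizes [11].
Connected components of G2: 2 component(s) with vertex sets [[8], [0, 1, 2, 3, 4, 5, 6, 7, 9, 10]], sizes [1, 10].
The number of connected components (and the multiset of component sizes) is an isomorphism invariant — an isomorphism maps each component of G1 bijectively onto a component of G2. Since G1 has 1 component(s) and G2 has 2, they cannot be isomorphic.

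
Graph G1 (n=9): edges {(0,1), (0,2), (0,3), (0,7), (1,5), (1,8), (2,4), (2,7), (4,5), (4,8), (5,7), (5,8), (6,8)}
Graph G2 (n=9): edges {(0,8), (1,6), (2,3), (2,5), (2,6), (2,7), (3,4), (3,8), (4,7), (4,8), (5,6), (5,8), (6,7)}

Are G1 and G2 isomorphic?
Yes, isomorphic

The graphs are isomorphic.
One valid mapping φ: V(G1) → V(G2): 0→8, 1→5, 2→4, 3→0, 4→7, 5→2, 6→1, 7→3, 8→6

Verify φ preserves adjacency — for each edge of G1, its image is an edge of G2:
  (0,1) → (φ(0),φ(1)) = (5,8) ∈ E(G2) ✓
  (0,2) → (φ(0),φ(2)) = (4,8) ∈ E(G2) ✓
  (0,3) → (φ(0),φ(3)) = (0,8) ∈ E(G2) ✓
  (0,7) → (φ(0),φ(7)) = (3,8) ∈ E(G2) ✓
  (1,5) → (φ(1),φ(5)) = (2,5) ∈ E(G2) ✓
  (1,8) → (φ(1),φ(8)) = (5,6) ∈ E(G2) ✓
  (2,4) → (φ(2),φ(4)) = (4,7) ∈ E(G2) ✓
  (2,7) → (φ(2),φ(7)) = (3,4) ∈ E(G2) ✓
  (4,5) → (φ(4),φ(5)) = (2,7) ∈ E(G2) ✓
  (4,8) → (φ(4),φ(8)) = (6,7) ∈ E(G2) ✓
  (5,7) → (φ(5),φ(7)) = (2,3) ∈ E(G2) ✓
  (5,8) → (φ(5),φ(8)) = (2,6) ∈ E(G2) ✓
  (6,8) → (φ(6),φ(8)) = (1,6) ∈ E(G2) ✓
All 13 edges of G1 map to edges of G2, and |E(G1)| = |E(G2)| = 13, so φ is a bijection on edges as well as vertices. Hence G1 ≅ G2.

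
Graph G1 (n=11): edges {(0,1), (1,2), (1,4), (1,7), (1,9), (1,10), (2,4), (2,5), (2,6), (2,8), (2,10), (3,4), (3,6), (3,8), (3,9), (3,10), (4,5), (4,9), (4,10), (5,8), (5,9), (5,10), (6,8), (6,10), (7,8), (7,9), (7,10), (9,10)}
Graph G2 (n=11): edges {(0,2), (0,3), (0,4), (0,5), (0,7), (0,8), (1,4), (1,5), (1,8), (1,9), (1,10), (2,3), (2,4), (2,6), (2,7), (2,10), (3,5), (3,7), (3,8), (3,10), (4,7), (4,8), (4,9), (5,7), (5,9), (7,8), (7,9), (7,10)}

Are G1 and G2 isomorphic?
Yes, isomorphic

The graphs are isomorphic.
One valid mapping φ: V(G1) → V(G2): 0→6, 1→2, 2→4, 3→5, 4→0, 5→8, 6→9, 7→10, 8→1, 9→3, 10→7

Verify φ preserves adjacency — for each edge of G1, its image is an edge of G2:
  (0,1) → (φ(0),φ(1)) = (2,6) ∈ E(G2) ✓
  (1,2) → (φ(1),φ(2)) = (2,4) ∈ E(G2) ✓
  (1,4) → (φ(1),φ(4)) = (0,2) ∈ E(G2) ✓
  (1,7) → (φ(1),φ(7)) = (2,10) ∈ E(G2) ✓
  (1,9) → (φ(1),φ(9)) = (2,3) ∈ E(G2) ✓
  (1,10) → (φ(1),φ(10)) = (2,7) ∈ E(G2) ✓
  (2,4) → (φ(2),φ(4)) = (0,4) ∈ E(G2) ✓
  (2,5) → (φ(2),φ(5)) = (4,8) ∈ E(G2) ✓
  (2,6) → (φ(2),φ(6)) = (4,9) ∈ E(G2) ✓
  (2,8) → (φ(2),φ(8)) = (1,4) ∈ E(G2) ✓
  (2,10) → (φ(2),φ(10)) = (4,7) ∈ E(G2) ✓
  (3,4) → (φ(3),φ(4)) = (0,5) ∈ E(G2) ✓
  (3,6) → (φ(3),φ(6)) = (5,9) ∈ E(G2) ✓
  (3,8) → (φ(3),φ(8)) = (1,5) ∈ E(G2) ✓
  (3,9) → (φ(3),φ(9)) = (3,5) ∈ E(G2) ✓
  (3,10) → (φ(3),φ(10)) = (5,7) ∈ E(G2) ✓
  (4,5) → (φ(4),φ(5)) = (0,8) ∈ E(G2) ✓
  (4,9) → (φ(4),φ(9)) = (0,3) ∈ E(G2) ✓
  (4,10) → (φ(4),φ(10)) = (0,7) ∈ E(G2) ✓
  (5,8) → (φ(5),φ(8)) = (1,8) ∈ E(G2) ✓
  (5,9) → (φ(5),φ(9)) = (3,8) ∈ E(G2) ✓
  (5,10) → (φ(5),φ(10)) = (7,8) ∈ E(G2) ✓
  (6,8) → (φ(6),φ(8)) = (1,9) ∈ E(G2) ✓
  (6,10) → (φ(6),φ(10)) = (7,9) ∈ E(G2) ✓
  (7,8) → (φ(7),φ(8)) = (1,10) ∈ E(G2) ✓
  (7,9) → (φ(7),φ(9)) = (3,10) ∈ E(G2) ✓
  (7,10) → (φ(7),φ(10)) = (7,10) ∈ E(G2) ✓
  (9,10) → (φ(9),φ(10)) = (3,7) ∈ E(G2) ✓
All 28 edges of G1 map to edges of G2, and |E(G1)| = |E(G2)| = 28, so φ is a bijection on edges as well as vertices. Hence G1 ≅ G2.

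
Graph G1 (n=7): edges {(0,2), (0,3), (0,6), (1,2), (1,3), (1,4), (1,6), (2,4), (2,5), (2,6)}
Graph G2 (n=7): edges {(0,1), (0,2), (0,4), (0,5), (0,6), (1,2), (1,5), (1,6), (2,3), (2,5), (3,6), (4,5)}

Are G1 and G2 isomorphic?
No, not isomorphic

The graphs are NOT isomorphic.

Counting triangles (3-cliques): G1 has 3, G2 has 6.
Triangle count is an isomorphism invariant, so differing triangle counts rule out isomorphism.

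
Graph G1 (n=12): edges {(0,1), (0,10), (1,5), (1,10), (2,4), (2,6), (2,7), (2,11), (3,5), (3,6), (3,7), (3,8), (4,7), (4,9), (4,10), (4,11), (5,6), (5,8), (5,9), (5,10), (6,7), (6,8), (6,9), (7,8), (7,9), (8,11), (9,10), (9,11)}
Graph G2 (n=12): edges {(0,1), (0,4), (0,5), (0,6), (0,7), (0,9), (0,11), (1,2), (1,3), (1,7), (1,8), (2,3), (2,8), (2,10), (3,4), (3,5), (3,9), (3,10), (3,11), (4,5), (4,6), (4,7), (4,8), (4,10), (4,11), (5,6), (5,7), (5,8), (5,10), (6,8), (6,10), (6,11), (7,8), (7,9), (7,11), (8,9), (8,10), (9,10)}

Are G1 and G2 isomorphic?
No, not isomorphic

The graphs are NOT isomorphic.

Counting triangles (3-cliques): G1 has 18, G2 has 37.
Triangle count is an isomorphism invariant, so differing triangle counts rule out isomorphism.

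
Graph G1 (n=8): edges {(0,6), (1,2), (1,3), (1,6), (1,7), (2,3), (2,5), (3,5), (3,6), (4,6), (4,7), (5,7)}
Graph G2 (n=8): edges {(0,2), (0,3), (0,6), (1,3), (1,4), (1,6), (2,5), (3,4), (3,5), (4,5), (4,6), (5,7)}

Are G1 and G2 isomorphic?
Yes, isomorphic

The graphs are isomorphic.
One valid mapping φ: V(G1) → V(G2): 0→7, 1→3, 2→1, 3→4, 4→2, 5→6, 6→5, 7→0

Verify φ preserves adjacency — for each edge of G1, its image is an edge of G2:
  (0,6) → (φ(0),φ(6)) = (5,7) ∈ E(G2) ✓
  (1,2) → (φ(1),φ(2)) = (1,3) ∈ E(G2) ✓
  (1,3) → (φ(1),φ(3)) = (3,4) ∈ E(G2) ✓
  (1,6) → (φ(1),φ(6)) = (3,5) ∈ E(G2) ✓
  (1,7) → (φ(1),φ(7)) = (0,3) ∈ E(G2) ✓
  (2,3) → (φ(2),φ(3)) = (1,4) ∈ E(G2) ✓
  (2,5) → (φ(2),φ(5)) = (1,6) ∈ E(G2) ✓
  (3,5) → (φ(3),φ(5)) = (4,6) ∈ E(G2) ✓
  (3,6) → (φ(3),φ(6)) = (4,5) ∈ E(G2) ✓
  (4,6) → (φ(4),φ(6)) = (2,5) ∈ E(G2) ✓
  (4,7) → (φ(4),φ(7)) = (0,2) ∈ E(G2) ✓
  (5,7) → (φ(5),φ(7)) = (0,6) ∈ E(G2) ✓
All 12 edges of G1 map to edges of G2, and |E(G1)| = |E(G2)| = 12, so φ is a bijection on edges as well as vertices. Hence G1 ≅ G2.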